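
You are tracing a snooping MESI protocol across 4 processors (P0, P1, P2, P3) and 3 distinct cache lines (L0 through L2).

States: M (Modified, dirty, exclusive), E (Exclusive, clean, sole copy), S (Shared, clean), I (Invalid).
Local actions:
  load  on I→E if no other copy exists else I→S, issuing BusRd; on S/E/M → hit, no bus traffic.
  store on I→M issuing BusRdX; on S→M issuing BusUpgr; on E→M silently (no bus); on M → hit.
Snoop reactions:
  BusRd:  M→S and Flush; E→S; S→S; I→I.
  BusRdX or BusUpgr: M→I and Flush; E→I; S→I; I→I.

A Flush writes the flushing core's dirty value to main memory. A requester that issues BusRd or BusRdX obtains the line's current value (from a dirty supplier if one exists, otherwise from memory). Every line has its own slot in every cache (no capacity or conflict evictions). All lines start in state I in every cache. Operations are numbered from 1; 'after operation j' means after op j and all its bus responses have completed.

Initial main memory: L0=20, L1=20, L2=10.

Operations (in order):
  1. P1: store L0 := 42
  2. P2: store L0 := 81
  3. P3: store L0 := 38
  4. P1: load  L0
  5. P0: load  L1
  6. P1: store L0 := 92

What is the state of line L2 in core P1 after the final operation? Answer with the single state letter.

state = I

[1] P1: store L0 := 42 | P0:I, P1:M(42), P2:I, P3:I | bus: BusRdX
[2] P2: store L0 := 81 | P0:I, P1:I, P2:M(81), P3:I | bus: BusRdX,Flush
[3] P3: store L0 := 38 | P0:I, P1:I, P2:I, P3:M(38) | bus: BusRdX,Flush
[4] P1: load  L0 | P0:I, P1:S(38), P2:I, P3:S(38) | bus: BusRd,Flush
[5] P0: load  L1 | P0:E(20), P1:I, P2:I, P3:I | bus: BusRd
[6] P1: store L0 := 92 | P0:I, P1:M(92), P2:I, P3:I | bus: BusUpgr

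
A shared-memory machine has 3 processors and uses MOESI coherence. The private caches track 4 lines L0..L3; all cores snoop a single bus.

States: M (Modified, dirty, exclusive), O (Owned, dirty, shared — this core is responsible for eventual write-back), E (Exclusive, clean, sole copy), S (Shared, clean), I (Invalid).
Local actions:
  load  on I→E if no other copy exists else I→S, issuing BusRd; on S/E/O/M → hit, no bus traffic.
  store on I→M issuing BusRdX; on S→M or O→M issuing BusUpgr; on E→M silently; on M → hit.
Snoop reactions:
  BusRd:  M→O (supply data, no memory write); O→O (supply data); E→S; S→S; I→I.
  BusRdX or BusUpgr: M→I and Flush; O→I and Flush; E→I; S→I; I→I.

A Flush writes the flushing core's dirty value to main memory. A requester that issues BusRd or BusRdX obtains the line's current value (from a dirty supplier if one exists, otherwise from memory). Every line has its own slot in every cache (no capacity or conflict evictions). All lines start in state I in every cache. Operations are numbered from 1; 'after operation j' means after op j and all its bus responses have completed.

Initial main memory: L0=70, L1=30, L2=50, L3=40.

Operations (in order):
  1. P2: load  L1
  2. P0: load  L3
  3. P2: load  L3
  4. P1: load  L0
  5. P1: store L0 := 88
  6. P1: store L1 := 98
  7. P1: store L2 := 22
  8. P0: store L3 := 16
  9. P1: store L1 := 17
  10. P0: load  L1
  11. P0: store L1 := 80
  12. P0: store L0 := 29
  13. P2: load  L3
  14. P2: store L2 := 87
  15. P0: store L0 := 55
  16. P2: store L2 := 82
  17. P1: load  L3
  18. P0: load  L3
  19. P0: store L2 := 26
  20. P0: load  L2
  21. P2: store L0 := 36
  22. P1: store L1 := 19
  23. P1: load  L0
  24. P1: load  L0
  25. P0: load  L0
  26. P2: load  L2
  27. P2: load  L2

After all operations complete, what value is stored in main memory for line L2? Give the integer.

[1] P2: load  L1 | P0:I, P1:I, P2:E(30) | bus: BusRd
[2] P0: load  L3 | P0:E(40), P1:I, P2:I | bus: BusRd
[3] P2: load  L3 | P0:S(40), P1:I, P2:S(40) | bus: BusRd
[4] P1: load  L0 | P0:I, P1:E(70), P2:I | bus: BusRd
[5] P1: store L0 := 88 | P0:I, P1:M(88), P2:I | bus: none
[6] P1: store L1 := 98 | P0:I, P1:M(98), P2:I | bus: BusRdX
[7] P1: store L2 := 22 | P0:I, P1:M(22), P2:I | bus: BusRdX
[8] P0: store L3 := 16 | P0:M(16), P1:I, P2:I | bus: BusUpgr
[9] P1: store L1 := 17 | P0:I, P1:M(17), P2:I | bus: none
[10] P0: load  L1 | P0:S(17), P1:O(17), P2:I | bus: BusRd
[11] P0: store L1 := 80 | P0:M(80), P1:I, P2:I | bus: BusUpgr,Flush
[12] P0: store L0 := 29 | P0:M(29), P1:I, P2:I | bus: BusRdX,Flush
[13] P2: load  L3 | P0:O(16), P1:I, P2:S(16) | bus: BusRd
[14] P2: store L2 := 87 | P0:I, P1:I, P2:M(87) | bus: BusRdX,Flush
[15] P0: store L0 := 55 | P0:M(55), P1:I, P2:I | bus: none
[16] P2: store L2 := 82 | P0:I, P1:I, P2:M(82) | bus: none
[17] P1: load  L3 | P0:O(16), P1:S(16), P2:S(16) | bus: BusRd
[18] P0: load  L3 | P0:O(16), P1:S(16), P2:S(16) | bus: none
[19] P0: store L2 := 26 | P0:M(26), P1:I, P2:I | bus: BusRdX,Flush
[20] P0: load  L2 | P0:M(26), P1:I, P2:I | bus: none
[21] P2: store L0 := 36 | P0:I, P1:I, P2:M(36) | bus: BusRdX,Flush
[22] P1: store L1 := 19 | P0:I, P1:M(19), P2:I | bus: BusRdX,Flush
[23] P1: load  L0 | P0:I, P1:S(36), P2:O(36) | bus: BusRd
[24] P1: load  L0 | P0:I, P1:S(36), P2:O(36) | bus: none
[25] P0: load  L0 | P0:S(36), P1:S(36), P2:O(36) | bus: BusRd
[26] P2: load  L2 | P0:O(26), P1:I, P2:S(26) | bus: BusRd
[27] P2: load  L2 | P0:O(26), P1:I, P2:S(26) | bus: none

memory[L2] = 82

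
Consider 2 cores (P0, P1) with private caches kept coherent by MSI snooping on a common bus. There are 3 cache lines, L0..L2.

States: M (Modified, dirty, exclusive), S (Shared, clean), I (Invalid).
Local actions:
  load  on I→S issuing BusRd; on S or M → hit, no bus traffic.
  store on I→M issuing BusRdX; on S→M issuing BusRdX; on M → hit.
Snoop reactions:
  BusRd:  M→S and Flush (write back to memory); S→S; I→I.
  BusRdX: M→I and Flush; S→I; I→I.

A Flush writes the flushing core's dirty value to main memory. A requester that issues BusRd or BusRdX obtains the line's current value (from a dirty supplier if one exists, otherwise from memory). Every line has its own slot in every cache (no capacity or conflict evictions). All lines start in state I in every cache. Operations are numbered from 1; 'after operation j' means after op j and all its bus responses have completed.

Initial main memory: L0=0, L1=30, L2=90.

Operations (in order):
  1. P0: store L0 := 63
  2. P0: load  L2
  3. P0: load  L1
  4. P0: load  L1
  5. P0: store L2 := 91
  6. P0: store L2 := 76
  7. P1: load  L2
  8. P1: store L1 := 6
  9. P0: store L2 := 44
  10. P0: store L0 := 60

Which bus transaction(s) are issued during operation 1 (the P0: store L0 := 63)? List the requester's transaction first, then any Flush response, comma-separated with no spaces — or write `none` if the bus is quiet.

  op1 P0: store L0 := 63 → M/I on L0; bus BusRdX; mem=0
  op2 P0: load  L2 → S/I on L2; bus BusRd; mem=90
  op3 P0: load  L1 → S/I on L1; bus BusRd; mem=30
  op4 P0: load  L1 → S/I on L1; bus (none); mem=30
  op5 P0: store L2 := 91 → M/I on L2; bus BusRdX; mem=90
  op6 P0: store L2 := 76 → M/I on L2; bus (none); mem=90
  op7 P1: load  L2 → S/S on L2; bus BusRd Flush; mem=76
  op8 P1: store L1 := 6 → I/M on L1; bus BusRdX; mem=30
  op9 P0: store L2 := 44 → M/I on L2; bus BusRdX; mem=76
  op10 P0: store L0 := 60 → M/I on L0; bus (none); mem=0

bus = BusRdX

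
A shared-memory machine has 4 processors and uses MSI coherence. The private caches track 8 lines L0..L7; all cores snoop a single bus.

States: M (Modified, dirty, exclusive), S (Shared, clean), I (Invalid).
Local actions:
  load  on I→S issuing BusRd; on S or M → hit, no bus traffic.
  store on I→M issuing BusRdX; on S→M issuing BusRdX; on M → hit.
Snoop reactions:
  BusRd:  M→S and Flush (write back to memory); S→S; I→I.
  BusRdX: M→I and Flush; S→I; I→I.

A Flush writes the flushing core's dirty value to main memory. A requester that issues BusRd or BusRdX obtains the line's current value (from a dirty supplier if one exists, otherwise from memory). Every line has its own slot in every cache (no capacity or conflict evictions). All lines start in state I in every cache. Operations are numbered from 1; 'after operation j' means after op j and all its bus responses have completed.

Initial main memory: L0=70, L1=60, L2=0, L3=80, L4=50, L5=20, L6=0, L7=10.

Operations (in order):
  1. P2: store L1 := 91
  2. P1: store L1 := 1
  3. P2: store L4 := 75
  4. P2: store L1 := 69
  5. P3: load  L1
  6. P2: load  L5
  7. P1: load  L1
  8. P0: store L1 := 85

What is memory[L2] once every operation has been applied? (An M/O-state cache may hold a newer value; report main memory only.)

1. P2: store L1 := 91  bus=[BusRdX]  L1: P0=I P1=I P2=M P3=I  mem[L1]=60
2. P1: store L1 := 1  bus=[BusRdX,Flush]  L1: P0=I P1=M P2=I P3=I  mem[L1]=91
3. P2: store L4 := 75  bus=[BusRdX]  L4: P0=I P1=I P2=M P3=I  mem[L4]=50
4. P2: store L1 := 69  bus=[BusRdX,Flush]  L1: P0=I P1=I P2=M P3=I  mem[L1]=1
5. P3: load  L1  bus=[BusRd,Flush]  L1: P0=I P1=I P2=S P3=S  mem[L1]=69
6. P2: load  L5  bus=[BusRd]  L5: P0=I P1=I P2=S P3=I  mem[L5]=20
7. P1: load  L1  bus=[BusRd]  L1: P0=I P1=S P2=S P3=S  mem[L1]=69
8. P0: store L1 := 85  bus=[BusRdX]  L1: P0=M P1=I P2=I P3=I  mem[L1]=69

memory[L2] = 0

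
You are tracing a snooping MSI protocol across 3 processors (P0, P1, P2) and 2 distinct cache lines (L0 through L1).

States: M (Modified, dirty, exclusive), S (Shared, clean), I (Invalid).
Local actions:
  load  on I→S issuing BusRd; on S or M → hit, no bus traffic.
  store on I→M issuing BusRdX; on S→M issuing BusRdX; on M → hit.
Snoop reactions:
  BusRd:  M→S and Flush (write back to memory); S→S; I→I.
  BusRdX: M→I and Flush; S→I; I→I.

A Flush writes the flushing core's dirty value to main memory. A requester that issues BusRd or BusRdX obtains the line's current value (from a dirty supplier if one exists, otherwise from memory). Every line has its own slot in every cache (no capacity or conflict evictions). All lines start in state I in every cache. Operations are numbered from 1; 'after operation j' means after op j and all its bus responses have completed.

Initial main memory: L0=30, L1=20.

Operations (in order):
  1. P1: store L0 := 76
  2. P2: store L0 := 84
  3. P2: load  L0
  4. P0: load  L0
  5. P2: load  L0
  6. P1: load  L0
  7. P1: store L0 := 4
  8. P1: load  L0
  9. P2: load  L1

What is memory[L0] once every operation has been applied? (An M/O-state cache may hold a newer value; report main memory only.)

memory[L0] = 84

1. P1: store L0 := 76  bus=[BusRdX]  L0: P0=I P1=M P2=I  mem[L0]=30
2. P2: store L0 := 84  bus=[BusRdX,Flush]  L0: P0=I P1=I P2=M  mem[L0]=76
3. P2: load  L0  bus=[-]  L0: P0=I P1=I P2=M  mem[L0]=76
4. P0: load  L0  bus=[BusRd,Flush]  L0: P0=S P1=I P2=S  mem[L0]=84
5. P2: load  L0  bus=[-]  L0: P0=S P1=I P2=S  mem[L0]=84
6. P1: load  L0  bus=[BusRd]  L0: P0=S P1=S P2=S  mem[L0]=84
7. P1: store L0 := 4  bus=[BusRdX]  L0: P0=I P1=M P2=I  mem[L0]=84
8. P1: load  L0  bus=[-]  L0: P0=I P1=M P2=I  mem[L0]=84
9. P2: load  L1  bus=[BusRd]  L1: P0=I P1=I P2=S  mem[L1]=20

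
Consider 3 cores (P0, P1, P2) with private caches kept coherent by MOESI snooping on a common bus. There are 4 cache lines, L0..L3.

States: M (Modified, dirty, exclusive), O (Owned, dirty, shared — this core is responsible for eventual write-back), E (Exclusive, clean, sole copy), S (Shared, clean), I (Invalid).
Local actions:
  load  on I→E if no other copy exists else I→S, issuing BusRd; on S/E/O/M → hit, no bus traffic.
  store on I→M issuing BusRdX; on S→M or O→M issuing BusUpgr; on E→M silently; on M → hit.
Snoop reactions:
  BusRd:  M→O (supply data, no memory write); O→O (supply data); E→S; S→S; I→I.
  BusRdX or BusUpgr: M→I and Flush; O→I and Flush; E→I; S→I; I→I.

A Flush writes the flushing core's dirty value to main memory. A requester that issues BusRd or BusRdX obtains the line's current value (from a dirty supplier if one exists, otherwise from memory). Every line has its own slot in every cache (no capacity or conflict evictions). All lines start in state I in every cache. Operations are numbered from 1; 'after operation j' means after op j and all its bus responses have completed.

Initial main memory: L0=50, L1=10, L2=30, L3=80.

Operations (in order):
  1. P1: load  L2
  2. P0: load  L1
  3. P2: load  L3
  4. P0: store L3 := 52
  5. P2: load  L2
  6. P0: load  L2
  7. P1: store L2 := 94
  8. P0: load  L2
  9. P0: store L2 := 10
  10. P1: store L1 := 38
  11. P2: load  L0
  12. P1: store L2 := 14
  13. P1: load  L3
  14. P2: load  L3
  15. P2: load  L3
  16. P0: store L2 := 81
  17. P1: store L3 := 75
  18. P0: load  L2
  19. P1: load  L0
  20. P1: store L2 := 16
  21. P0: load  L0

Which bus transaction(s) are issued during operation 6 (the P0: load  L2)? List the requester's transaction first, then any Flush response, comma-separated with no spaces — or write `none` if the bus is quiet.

bus = BusRd

[1] P1: load  L2 | P0:I, P1:E(30), P2:I | bus: BusRd
[2] P0: load  L1 | P0:E(10), P1:I, P2:I | bus: BusRd
[3] P2: load  L3 | P0:I, P1:I, P2:E(80) | bus: BusRd
[4] P0: store L3 := 52 | P0:M(52), P1:I, P2:I | bus: BusRdX
[5] P2: load  L2 | P0:I, P1:S(30), P2:S(30) | bus: BusRd
[6] P0: load  L2 | P0:S(30), P1:S(30), P2:S(30) | bus: BusRd
[7] P1: store L2 := 94 | P0:I, P1:M(94), P2:I | bus: BusUpgr
[8] P0: load  L2 | P0:S(94), P1:O(94), P2:I | bus: BusRd
[9] P0: store L2 := 10 | P0:M(10), P1:I, P2:I | bus: BusUpgr,Flush
[10] P1: store L1 := 38 | P0:I, P1:M(38), P2:I | bus: BusRdX
[11] P2: load  L0 | P0:I, P1:I, P2:E(50) | bus: BusRd
[12] P1: store L2 := 14 | P0:I, P1:M(14), P2:I | bus: BusRdX,Flush
[13] P1: load  L3 | P0:O(52), P1:S(52), P2:I | bus: BusRd
[14] P2: load  L3 | P0:O(52), P1:S(52), P2:S(52) | bus: BusRd
[15] P2: load  L3 | P0:O(52), P1:S(52), P2:S(52) | bus: none
[16] P0: store L2 := 81 | P0:M(81), P1:I, P2:I | bus: BusRdX,Flush
[17] P1: store L3 := 75 | P0:I, P1:M(75), P2:I | bus: BusUpgr,Flush
[18] P0: load  L2 | P0:M(81), P1:I, P2:I | bus: none
[19] P1: load  L0 | P0:I, P1:S(50), P2:S(50) | bus: BusRd
[20] P1: store L2 := 16 | P0:I, P1:M(16), P2:I | bus: BusRdX,Flush
[21] P0: load  L0 | P0:S(50), P1:S(50), P2:S(50) | bus: BusRd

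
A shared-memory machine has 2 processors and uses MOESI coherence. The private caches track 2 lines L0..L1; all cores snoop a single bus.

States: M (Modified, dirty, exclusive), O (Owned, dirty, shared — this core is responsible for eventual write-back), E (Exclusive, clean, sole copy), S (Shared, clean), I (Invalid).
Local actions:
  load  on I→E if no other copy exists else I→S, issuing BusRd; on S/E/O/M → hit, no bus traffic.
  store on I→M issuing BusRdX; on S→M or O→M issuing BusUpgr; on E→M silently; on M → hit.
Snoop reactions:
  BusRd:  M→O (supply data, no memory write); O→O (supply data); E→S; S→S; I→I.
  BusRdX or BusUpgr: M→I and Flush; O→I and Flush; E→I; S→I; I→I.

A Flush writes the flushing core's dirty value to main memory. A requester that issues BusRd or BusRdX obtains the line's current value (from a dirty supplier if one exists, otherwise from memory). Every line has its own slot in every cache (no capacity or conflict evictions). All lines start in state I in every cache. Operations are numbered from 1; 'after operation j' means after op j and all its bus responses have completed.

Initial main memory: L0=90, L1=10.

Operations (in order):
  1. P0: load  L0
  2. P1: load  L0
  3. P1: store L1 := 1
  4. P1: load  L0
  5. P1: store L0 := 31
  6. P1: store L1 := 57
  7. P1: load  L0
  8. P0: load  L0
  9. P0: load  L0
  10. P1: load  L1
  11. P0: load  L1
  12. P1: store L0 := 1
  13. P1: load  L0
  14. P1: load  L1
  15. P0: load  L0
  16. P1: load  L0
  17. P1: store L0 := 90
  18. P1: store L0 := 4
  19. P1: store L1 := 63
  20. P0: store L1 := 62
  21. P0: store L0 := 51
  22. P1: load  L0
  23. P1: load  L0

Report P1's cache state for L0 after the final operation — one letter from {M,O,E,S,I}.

step 1: P0: load  L0  ⟶  EI  (L0)  txn=BusRd  M[L0]=90
step 2: P1: load  L0  ⟶  SS  (L0)  txn=BusRd  M[L0]=90
step 3: P1: store L1 := 1  ⟶  IM  (L1)  txn=BusRdX  M[L1]=10
step 4: P1: load  L0  ⟶  SS  (L0)  txn=∅  M[L0]=90
step 5: P1: store L0 := 31  ⟶  IM  (L0)  txn=BusUpgr  M[L0]=90
step 6: P1: store L1 := 57  ⟶  IM  (L1)  txn=∅  M[L1]=10
step 7: P1: load  L0  ⟶  IM  (L0)  txn=∅  M[L0]=90
step 8: P0: load  L0  ⟶  SO  (L0)  txn=BusRd  M[L0]=90
step 9: P0: load  L0  ⟶  SO  (L0)  txn=∅  M[L0]=90
step 10: P1: load  L1  ⟶  IM  (L1)  txn=∅  M[L1]=10
step 11: P0: load  L1  ⟶  SO  (L1)  txn=BusRd  M[L1]=10
step 12: P1: store L0 := 1  ⟶  IM  (L0)  txn=BusUpgr  M[L0]=90
step 13: P1: load  L0  ⟶  IM  (L0)  txn=∅  M[L0]=90
step 14: P1: load  L1  ⟶  SO  (L1)  txn=∅  M[L1]=10
step 15: P0: load  L0  ⟶  SO  (L0)  txn=BusRd  M[L0]=90
step 16: P1: load  L0  ⟶  SO  (L0)  txn=∅  M[L0]=90
step 17: P1: store L0 := 90  ⟶  IM  (L0)  txn=BusUpgr  M[L0]=90
step 18: P1: store L0 := 4  ⟶  IM  (L0)  txn=∅  M[L0]=90
step 19: P1: store L1 := 63  ⟶  IM  (L1)  txn=BusUpgr  M[L1]=10
step 20: P0: store L1 := 62  ⟶  MI  (L1)  txn=BusRdX+Flush  M[L1]=63
step 21: P0: store L0 := 51  ⟶  MI  (L0)  txn=BusRdX+Flush  M[L0]=4
step 22: P1: load  L0  ⟶  OS  (L0)  txn=BusRd  M[L0]=4
step 23: P1: load  L0  ⟶  OS  (L0)  txn=∅  M[L0]=4

state = S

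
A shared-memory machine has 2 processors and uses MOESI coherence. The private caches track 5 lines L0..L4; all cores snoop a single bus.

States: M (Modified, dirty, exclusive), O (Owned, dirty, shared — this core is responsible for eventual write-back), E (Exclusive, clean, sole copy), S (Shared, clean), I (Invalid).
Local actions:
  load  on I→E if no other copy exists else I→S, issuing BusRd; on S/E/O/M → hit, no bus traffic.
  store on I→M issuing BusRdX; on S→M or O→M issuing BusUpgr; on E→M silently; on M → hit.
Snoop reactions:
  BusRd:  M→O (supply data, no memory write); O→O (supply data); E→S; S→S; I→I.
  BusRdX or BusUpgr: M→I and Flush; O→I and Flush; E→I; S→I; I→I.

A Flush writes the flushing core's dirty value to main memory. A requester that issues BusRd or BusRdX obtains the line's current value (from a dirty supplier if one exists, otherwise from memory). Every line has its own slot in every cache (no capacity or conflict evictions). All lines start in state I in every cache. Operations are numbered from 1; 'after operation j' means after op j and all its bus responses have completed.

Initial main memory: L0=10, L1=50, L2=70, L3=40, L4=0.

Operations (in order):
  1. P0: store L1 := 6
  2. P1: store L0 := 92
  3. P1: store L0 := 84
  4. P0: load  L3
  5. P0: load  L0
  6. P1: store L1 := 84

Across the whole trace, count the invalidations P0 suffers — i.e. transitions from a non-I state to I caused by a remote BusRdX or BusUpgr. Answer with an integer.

invalidations = 1

  op1 P0: store L1 := 6 → M/I on L1; bus BusRdX; mem=50
  op2 P1: store L0 := 92 → I/M on L0; bus BusRdX; mem=10
  op3 P1: store L0 := 84 → I/M on L0; bus (none); mem=10
  op4 P0: load  L3 → E/I on L3; bus BusRd; mem=40
  op5 P0: load  L0 → S/O on L0; bus BusRd; mem=10
  op6 P1: store L1 := 84 → I/M on L1; bus BusRdX Flush; mem=6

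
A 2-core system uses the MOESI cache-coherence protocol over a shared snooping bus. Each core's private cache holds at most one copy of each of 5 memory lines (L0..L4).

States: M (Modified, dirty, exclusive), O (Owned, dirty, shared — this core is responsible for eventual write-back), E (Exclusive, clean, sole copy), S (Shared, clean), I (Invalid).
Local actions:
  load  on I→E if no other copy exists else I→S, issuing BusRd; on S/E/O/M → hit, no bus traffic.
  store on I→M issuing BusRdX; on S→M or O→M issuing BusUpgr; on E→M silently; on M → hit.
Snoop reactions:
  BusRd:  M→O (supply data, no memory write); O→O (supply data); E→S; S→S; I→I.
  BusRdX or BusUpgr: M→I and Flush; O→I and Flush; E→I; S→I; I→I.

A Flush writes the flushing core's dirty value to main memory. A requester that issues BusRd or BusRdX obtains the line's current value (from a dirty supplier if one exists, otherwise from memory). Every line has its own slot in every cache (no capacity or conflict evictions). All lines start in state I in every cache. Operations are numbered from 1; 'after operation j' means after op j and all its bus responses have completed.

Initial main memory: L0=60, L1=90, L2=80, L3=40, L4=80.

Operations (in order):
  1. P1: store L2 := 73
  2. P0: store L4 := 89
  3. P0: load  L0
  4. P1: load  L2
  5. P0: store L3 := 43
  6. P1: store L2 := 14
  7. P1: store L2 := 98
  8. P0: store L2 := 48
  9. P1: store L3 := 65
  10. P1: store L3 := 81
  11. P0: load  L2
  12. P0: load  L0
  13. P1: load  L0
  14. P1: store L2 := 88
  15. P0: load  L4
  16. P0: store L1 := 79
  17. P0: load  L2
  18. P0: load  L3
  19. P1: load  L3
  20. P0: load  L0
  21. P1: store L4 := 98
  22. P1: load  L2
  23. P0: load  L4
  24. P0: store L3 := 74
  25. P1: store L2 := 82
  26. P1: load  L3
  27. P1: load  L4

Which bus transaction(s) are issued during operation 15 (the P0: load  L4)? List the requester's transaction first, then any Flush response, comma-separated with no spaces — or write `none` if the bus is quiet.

[1] P1: store L2 := 73 | P0:I, P1:M(73) | bus: BusRdX
[2] P0: store L4 := 89 | P0:M(89), P1:I | bus: BusRdX
[3] P0: load  L0 | P0:E(60), P1:I | bus: BusRd
[4] P1: load  L2 | P0:I, P1:M(73) | bus: none
[5] P0: store L3 := 43 | P0:M(43), P1:I | bus: BusRdX
[6] P1: store L2 := 14 | P0:I, P1:M(14) | bus: none
[7] P1: store L2 := 98 | P0:I, P1:M(98) | bus: none
[8] P0: store L2 := 48 | P0:M(48), P1:I | bus: BusRdX,Flush
[9] P1: store L3 := 65 | P0:I, P1:M(65) | bus: BusRdX,Flush
[10] P1: store L3 := 81 | P0:I, P1:M(81) | bus: none
[11] P0: load  L2 | P0:M(48), P1:I | bus: none
[12] P0: load  L0 | P0:E(60), P1:I | bus: none
[13] P1: load  L0 | P0:S(60), P1:S(60) | bus: BusRd
[14] P1: store L2 := 88 | P0:I, P1:M(88) | bus: BusRdX,Flush
[15] P0: load  L4 | P0:M(89), P1:I | bus: none
[16] P0: store L1 := 79 | P0:M(79), P1:I | bus: BusRdX
[17] P0: load  L2 | P0:S(88), P1:O(88) | bus: BusRd
[18] P0: load  L3 | P0:S(81), P1:O(81) | bus: BusRd
[19] P1: load  L3 | P0:S(81), P1:O(81) | bus: none
[20] P0: load  L0 | P0:S(60), P1:S(60) | bus: none
[21] P1: store L4 := 98 | P0:I, P1:M(98) | bus: BusRdX,Flush
[22] P1: load  L2 | P0:S(88), P1:O(88) | bus: none
[23] P0: load  L4 | P0:S(98), P1:O(98) | bus: BusRd
[24] P0: store L3 := 74 | P0:M(74), P1:I | bus: BusUpgr,Flush
[25] P1: store L2 := 82 | P0:I, P1:M(82) | bus: BusUpgr
[26] P1: load  L3 | P0:O(74), P1:S(74) | bus: BusRd
[27] P1: load  L4 | P0:S(98), P1:O(98) | bus: none

bus = none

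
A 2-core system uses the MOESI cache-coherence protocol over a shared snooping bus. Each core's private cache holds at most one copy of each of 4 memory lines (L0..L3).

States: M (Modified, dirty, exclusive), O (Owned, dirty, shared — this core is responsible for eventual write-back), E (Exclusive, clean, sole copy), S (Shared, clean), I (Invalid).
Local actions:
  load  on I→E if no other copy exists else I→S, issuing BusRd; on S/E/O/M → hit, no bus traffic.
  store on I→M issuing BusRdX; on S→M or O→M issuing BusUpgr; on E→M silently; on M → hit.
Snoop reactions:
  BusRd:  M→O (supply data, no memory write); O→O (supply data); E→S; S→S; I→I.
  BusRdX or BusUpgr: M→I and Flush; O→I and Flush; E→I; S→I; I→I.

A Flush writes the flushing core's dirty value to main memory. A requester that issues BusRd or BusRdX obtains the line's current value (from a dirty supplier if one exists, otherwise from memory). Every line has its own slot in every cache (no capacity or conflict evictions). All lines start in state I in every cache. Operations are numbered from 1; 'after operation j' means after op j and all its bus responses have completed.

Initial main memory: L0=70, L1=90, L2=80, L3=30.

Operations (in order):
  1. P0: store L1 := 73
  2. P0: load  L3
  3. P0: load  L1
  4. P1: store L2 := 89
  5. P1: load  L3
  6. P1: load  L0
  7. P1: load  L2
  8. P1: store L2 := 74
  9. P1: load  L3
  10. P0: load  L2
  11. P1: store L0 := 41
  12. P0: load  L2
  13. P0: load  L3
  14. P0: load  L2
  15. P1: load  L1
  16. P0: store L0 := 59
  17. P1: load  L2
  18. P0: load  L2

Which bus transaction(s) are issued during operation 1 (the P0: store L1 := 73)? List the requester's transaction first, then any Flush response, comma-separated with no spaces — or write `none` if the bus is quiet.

[1] P0: store L1 := 73 | P0:M(73), P1:I | bus: BusRdX
[2] P0: load  L3 | P0:E(30), P1:I | bus: BusRd
[3] P0: load  L1 | P0:M(73), P1:I | bus: none
[4] P1: store L2 := 89 | P0:I, P1:M(89) | bus: BusRdX
[5] P1: load  L3 | P0:S(30), P1:S(30) | bus: BusRd
[6] P1: load  L0 | P0:I, P1:E(70) | bus: BusRd
[7] P1: load  L2 | P0:I, P1:M(89) | bus: none
[8] P1: store L2 := 74 | P0:I, P1:M(74) | bus: none
[9] P1: load  L3 | P0:S(30), P1:S(30) | bus: none
[10] P0: load  L2 | P0:S(74), P1:O(74) | bus: BusRd
[11] P1: store L0 := 41 | P0:I, P1:M(41) | bus: none
[12] P0: load  L2 | P0:S(74), P1:O(74) | bus: none
[13] P0: load  L3 | P0:S(30), P1:S(30) | bus: none
[14] P0: load  L2 | P0:S(74), P1:O(74) | bus: none
[15] P1: load  L1 | P0:O(73), P1:S(73) | bus: BusRd
[16] P0: store L0 := 59 | P0:M(59), P1:I | bus: BusRdX,Flush
[17] P1: load  L2 | P0:S(74), P1:O(74) | bus: none
[18] P0: load  L2 | P0:S(74), P1:O(74) | bus: none

bus = BusRdX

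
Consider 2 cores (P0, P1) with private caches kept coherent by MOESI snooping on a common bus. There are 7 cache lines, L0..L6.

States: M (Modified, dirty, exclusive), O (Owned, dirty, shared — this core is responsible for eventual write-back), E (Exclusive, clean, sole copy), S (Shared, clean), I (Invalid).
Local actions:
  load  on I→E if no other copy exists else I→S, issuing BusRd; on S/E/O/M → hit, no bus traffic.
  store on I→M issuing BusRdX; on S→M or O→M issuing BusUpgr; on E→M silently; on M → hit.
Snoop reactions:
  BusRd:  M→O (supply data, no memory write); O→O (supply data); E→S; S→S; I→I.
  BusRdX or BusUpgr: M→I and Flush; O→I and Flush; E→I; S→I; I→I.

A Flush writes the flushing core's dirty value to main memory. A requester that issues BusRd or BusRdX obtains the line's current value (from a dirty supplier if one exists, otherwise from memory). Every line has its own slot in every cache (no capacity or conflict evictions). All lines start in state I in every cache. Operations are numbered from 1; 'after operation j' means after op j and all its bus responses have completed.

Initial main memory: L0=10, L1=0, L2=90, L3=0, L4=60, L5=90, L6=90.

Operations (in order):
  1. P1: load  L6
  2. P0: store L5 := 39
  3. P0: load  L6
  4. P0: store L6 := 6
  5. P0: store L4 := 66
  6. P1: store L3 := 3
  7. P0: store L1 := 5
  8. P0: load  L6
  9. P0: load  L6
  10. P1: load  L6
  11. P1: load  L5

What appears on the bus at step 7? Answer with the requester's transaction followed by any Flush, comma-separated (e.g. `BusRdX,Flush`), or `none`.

bus = BusRdX

step 1: P1: load  L6  ⟶  IE  (L6)  txn=BusRd  M[L6]=90
step 2: P0: store L5 := 39  ⟶  MI  (L5)  txn=BusRdX  M[L5]=90
step 3: P0: load  L6  ⟶  SS  (L6)  txn=BusRd  M[L6]=90
step 4: P0: store L6 := 6  ⟶  MI  (L6)  txn=BusUpgr  M[L6]=90
step 5: P0: store L4 := 66  ⟶  MI  (L4)  txn=BusRdX  M[L4]=60
step 6: P1: store L3 := 3  ⟶  IM  (L3)  txn=BusRdX  M[L3]=0
step 7: P0: store L1 := 5  ⟶  MI  (L1)  txn=BusRdX  M[L1]=0
step 8: P0: load  L6  ⟶  MI  (L6)  txn=∅  M[L6]=90
step 9: P0: load  L6  ⟶  MI  (L6)  txn=∅  M[L6]=90
step 10: P1: load  L6  ⟶  OS  (L6)  txn=BusRd  M[L6]=90
step 11: P1: load  L5  ⟶  OS  (L5)  txn=BusRd  M[L5]=90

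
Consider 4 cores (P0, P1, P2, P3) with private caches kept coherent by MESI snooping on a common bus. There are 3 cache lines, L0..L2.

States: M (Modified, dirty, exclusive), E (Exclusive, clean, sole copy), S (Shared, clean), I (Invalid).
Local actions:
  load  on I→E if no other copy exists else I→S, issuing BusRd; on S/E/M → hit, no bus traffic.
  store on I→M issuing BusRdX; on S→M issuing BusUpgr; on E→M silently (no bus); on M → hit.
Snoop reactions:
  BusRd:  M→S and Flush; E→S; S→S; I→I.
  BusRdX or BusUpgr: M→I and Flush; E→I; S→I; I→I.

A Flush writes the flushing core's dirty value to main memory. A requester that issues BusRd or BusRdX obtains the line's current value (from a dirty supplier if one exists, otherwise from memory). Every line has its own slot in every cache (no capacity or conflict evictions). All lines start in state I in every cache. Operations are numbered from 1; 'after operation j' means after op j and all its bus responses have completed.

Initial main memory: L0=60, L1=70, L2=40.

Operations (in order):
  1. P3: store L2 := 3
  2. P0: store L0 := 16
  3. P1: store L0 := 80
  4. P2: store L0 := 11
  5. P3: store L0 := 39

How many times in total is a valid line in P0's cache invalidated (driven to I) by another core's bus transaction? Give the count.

invalidations = 1

  op1 P3: store L2 := 3 → I/I/I/M on L2; bus BusRdX; mem=40
  op2 P0: store L0 := 16 → M/I/I/I on L0; bus BusRdX; mem=60
  op3 P1: store L0 := 80 → I/M/I/I on L0; bus BusRdX Flush; mem=16
  op4 P2: store L0 := 11 → I/I/M/I on L0; bus BusRdX Flush; mem=80
  op5 P3: store L0 := 39 → I/I/I/M on L0; bus BusRdX Flush; mem=11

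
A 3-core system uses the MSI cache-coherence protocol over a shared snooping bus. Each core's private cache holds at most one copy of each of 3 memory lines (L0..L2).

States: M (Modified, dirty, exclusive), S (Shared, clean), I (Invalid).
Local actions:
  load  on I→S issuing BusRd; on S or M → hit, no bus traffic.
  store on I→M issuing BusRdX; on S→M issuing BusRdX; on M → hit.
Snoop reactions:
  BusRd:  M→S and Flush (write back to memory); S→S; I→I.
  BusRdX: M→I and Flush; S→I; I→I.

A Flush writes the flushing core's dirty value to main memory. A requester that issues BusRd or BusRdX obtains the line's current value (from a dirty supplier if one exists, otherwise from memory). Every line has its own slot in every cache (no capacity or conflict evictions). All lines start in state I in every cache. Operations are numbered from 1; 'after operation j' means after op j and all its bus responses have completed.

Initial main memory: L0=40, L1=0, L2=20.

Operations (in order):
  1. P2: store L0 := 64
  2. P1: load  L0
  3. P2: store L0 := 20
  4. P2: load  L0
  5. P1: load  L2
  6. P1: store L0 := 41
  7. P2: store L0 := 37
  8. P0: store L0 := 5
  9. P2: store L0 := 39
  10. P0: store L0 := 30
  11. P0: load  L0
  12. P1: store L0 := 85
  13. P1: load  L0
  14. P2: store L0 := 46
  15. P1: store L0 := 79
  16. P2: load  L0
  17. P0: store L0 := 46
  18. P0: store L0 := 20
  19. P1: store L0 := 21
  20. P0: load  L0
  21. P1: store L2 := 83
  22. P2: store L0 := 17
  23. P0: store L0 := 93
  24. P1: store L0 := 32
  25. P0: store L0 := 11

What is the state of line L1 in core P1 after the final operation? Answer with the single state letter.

  op1 P2: store L0 := 64 → I/I/M on L0; bus BusRdX; mem=40
  op2 P1: load  L0 → I/S/S on L0; bus BusRd Flush; mem=64
  op3 P2: store L0 := 20 → I/I/M on L0; bus BusRdX; mem=64
  op4 P2: load  L0 → I/I/M on L0; bus (none); mem=64
  op5 P1: load  L2 → I/S/I on L2; bus BusRd; mem=20
  op6 P1: store L0 := 41 → I/M/I on L0; bus BusRdX Flush; mem=20
  op7 P2: store L0 := 37 → I/I/M on L0; bus BusRdX Flush; mem=41
  op8 P0: store L0 := 5 → M/I/I on L0; bus BusRdX Flush; mem=37
  op9 P2: store L0 := 39 → I/I/M on L0; bus BusRdX Flush; mem=5
  op10 P0: store L0 := 30 → M/I/I on L0; bus BusRdX Flush; mem=39
  op11 P0: load  L0 → M/I/I on L0; bus (none); mem=39
  op12 P1: store L0 := 85 → I/M/I on L0; bus BusRdX Flush; mem=30
  op13 P1: load  L0 → I/M/I on L0; bus (none); mem=30
  op14 P2: store L0 := 46 → I/I/M on L0; bus BusRdX Flush; mem=85
  op15 P1: store L0 := 79 → I/M/I on L0; bus BusRdX Flush; mem=46
  op16 P2: load  L0 → I/S/S on L0; bus BusRd Flush; mem=79
  op17 P0: store L0 := 46 → M/I/I on L0; bus BusRdX; mem=79
  op18 P0: store L0 := 20 → M/I/I on L0; bus (none); mem=79
  op19 P1: store L0 := 21 → I/M/I on L0; bus BusRdX Flush; mem=20
  op20 P0: load  L0 → S/S/I on L0; bus BusRd Flush; mem=21
  op21 P1: store L2 := 83 → I/M/I on L2; bus BusRdX; mem=20
  op22 P2: store L0 := 17 → I/I/M on L0; bus BusRdX; mem=21
  op23 P0: store L0 := 93 → M/I/I on L0; bus BusRdX Flush; mem=17
  op24 P1: store L0 := 32 → I/M/I on L0; bus BusRdX Flush; mem=93
  op25 P0: store L0 := 11 → M/I/I on L0; bus BusRdX Flush; mem=32

state = I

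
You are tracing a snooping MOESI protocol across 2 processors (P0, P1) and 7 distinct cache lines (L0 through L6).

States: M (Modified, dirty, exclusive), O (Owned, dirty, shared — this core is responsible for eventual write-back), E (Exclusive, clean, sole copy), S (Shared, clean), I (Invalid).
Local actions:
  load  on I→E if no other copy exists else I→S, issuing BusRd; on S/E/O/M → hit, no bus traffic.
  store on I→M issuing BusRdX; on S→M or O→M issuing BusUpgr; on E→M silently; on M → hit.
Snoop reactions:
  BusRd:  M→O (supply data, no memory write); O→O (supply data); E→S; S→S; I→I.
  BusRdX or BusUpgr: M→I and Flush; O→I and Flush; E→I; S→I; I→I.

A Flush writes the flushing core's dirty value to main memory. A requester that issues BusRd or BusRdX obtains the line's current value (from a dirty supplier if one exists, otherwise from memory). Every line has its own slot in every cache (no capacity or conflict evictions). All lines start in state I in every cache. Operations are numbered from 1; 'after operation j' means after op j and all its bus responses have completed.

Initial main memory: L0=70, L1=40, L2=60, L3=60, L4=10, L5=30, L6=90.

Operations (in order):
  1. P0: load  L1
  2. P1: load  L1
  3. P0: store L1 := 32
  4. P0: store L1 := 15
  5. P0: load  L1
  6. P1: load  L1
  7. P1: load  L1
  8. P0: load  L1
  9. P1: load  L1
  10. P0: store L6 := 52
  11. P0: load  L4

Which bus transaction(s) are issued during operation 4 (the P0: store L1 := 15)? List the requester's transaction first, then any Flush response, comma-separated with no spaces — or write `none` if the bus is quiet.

bus = none

  op1 P0: load  L1 → E/I on L1; bus BusRd; mem=40
  op2 P1: load  L1 → S/S on L1; bus BusRd; mem=40
  op3 P0: store L1 := 32 → M/I on L1; bus BusUpgr; mem=40
  op4 P0: store L1 := 15 → M/I on L1; bus (none); mem=40
  op5 P0: load  L1 → M/I on L1; bus (none); mem=40
  op6 P1: load  L1 → O/S on L1; bus BusRd; mem=40
  op7 P1: load  L1 → O/S on L1; bus (none); mem=40
  op8 P0: load  L1 → O/S on L1; bus (none); mem=40
  op9 P1: load  L1 → O/S on L1; bus (none); mem=40
  op10 P0: store L6 := 52 → M/I on L6; bus BusRdX; mem=90
  op11 P0: load  L4 → E/I on L4; bus BusRd; mem=10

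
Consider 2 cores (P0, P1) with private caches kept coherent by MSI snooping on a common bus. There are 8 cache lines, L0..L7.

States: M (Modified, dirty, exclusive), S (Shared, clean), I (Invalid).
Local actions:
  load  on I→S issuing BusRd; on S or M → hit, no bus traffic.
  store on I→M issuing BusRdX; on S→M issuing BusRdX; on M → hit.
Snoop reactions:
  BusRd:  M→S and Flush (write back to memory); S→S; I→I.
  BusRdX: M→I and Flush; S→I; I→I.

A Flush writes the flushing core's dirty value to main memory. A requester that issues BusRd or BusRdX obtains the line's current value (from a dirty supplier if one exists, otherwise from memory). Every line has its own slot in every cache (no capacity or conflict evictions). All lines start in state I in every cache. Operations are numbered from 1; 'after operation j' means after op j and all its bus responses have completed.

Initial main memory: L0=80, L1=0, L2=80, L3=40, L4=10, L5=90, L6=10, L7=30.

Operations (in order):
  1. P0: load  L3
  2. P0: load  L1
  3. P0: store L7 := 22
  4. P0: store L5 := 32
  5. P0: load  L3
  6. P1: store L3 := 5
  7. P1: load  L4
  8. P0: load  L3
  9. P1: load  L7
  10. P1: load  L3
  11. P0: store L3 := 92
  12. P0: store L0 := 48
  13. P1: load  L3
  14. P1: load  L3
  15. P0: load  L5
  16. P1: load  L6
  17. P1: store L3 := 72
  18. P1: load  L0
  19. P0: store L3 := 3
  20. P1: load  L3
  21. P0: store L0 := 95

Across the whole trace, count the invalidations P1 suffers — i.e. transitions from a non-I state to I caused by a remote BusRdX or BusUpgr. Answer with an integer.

invalidations = 3

[1] P0: load  L3 | P0:S(40), P1:I | bus: BusRd
[2] P0: load  L1 | P0:S(0), P1:I | bus: BusRd
[3] P0: store L7 := 22 | P0:M(22), P1:I | bus: BusRdX
[4] P0: store L5 := 32 | P0:M(32), P1:I | bus: BusRdX
[5] P0: load  L3 | P0:S(40), P1:I | bus: none
[6] P1: store L3 := 5 | P0:I, P1:M(5) | bus: BusRdX
[7] P1: load  L4 | P0:I, P1:S(10) | bus: BusRd
[8] P0: load  L3 | P0:S(5), P1:S(5) | bus: BusRd,Flush
[9] P1: load  L7 | P0:S(22), P1:S(22) | bus: BusRd,Flush
[10] P1: load  L3 | P0:S(5), P1:S(5) | bus: none
[11] P0: store L3 := 92 | P0:M(92), P1:I | bus: BusRdX
[12] P0: store L0 := 48 | P0:M(48), P1:I | bus: BusRdX
[13] P1: load  L3 | P0:S(92), P1:S(92) | bus: BusRd,Flush
[14] P1: load  L3 | P0:S(92), P1:S(92) | bus: none
[15] P0: load  L5 | P0:M(32), P1:I | bus: none
[16] P1: load  L6 | P0:I, P1:S(10) | bus: BusRd
[17] P1: store L3 := 72 | P0:I, P1:M(72) | bus: BusRdX
[18] P1: load  L0 | P0:S(48), P1:S(48) | bus: BusRd,Flush
[19] P0: store L3 := 3 | P0:M(3), P1:I | bus: BusRdX,Flush
[20] P1: load  L3 | P0:S(3), P1:S(3) | bus: BusRd,Flush
[21] P0: store L0 := 95 | P0:M(95), P1:I | bus: BusRdX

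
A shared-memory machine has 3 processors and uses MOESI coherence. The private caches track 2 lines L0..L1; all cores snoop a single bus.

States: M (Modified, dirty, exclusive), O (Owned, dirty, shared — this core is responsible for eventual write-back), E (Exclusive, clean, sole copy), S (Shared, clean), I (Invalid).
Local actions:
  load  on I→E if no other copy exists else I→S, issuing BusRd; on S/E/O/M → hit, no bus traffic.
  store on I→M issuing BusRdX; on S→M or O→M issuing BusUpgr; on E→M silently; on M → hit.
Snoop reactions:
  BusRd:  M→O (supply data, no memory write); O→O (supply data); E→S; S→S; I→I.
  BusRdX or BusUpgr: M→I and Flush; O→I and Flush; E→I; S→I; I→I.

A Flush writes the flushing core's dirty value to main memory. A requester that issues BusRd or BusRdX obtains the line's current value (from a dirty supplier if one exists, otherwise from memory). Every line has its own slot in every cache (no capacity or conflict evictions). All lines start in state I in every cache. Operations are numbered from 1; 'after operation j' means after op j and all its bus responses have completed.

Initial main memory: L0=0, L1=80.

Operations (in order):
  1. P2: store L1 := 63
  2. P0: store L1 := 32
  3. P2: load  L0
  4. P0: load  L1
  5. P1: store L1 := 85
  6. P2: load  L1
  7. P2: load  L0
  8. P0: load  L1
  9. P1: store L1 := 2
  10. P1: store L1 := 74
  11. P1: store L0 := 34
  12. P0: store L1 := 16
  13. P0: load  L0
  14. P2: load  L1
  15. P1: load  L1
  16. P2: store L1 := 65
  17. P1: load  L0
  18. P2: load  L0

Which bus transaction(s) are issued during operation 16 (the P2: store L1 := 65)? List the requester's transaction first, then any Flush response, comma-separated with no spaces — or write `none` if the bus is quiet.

1. P2: store L1 := 63  bus=[BusRdX]  L1: P0=I P1=I P2=M  mem[L1]=80
2. P0: store L1 := 32  bus=[BusRdX,Flush]  L1: P0=M P1=I P2=I  mem[L1]=63
3. P2: load  L0  bus=[BusRd]  L0: P0=I P1=I P2=E  mem[L0]=0
4. P0: load  L1  bus=[-]  L1: P0=M P1=I P2=I  mem[L1]=63
5. P1: store L1 := 85  bus=[BusRdX,Flush]  L1: P0=I P1=M P2=I  mem[L1]=32
6. P2: load  L1  bus=[BusRd]  L1: P0=I P1=O P2=S  mem[L1]=32
7. P2: load  L0  bus=[-]  L0: P0=I P1=I P2=E  mem[L0]=0
8. P0: load  L1  bus=[BusRd]  L1: P0=S P1=O P2=S  mem[L1]=32
9. P1: store L1 := 2  bus=[BusUpgr]  L1: P0=I P1=M P2=I  mem[L1]=32
10. P1: store L1 := 74  bus=[-]  L1: P0=I P1=M P2=I  mem[L1]=32
11. P1: store L0 := 34  bus=[BusRdX]  L0: P0=I P1=M P2=I  mem[L0]=0
12. P0: store L1 := 16  bus=[BusRdX,Flush]  L1: P0=M P1=I P2=I  mem[L1]=74
13. P0: load  L0  bus=[BusRd]  L0: P0=S P1=O P2=I  mem[L0]=0
14. P2: load  L1  bus=[BusRd]  L1: P0=O P1=I P2=S  mem[L1]=74
15. P1: load  L1  bus=[BusRd]  L1: P0=O P1=S P2=S  mem[L1]=74
16. P2: store L1 := 65  bus=[BusUpgr,Flush]  L1: P0=I P1=I P2=M  mem[L1]=16
17. P1: load  L0  bus=[-]  L0: P0=S P1=O P2=I  mem[L0]=0
18. P2: load  L0  bus=[BusRd]  L0: P0=S P1=O P2=S  mem[L0]=0

bus = BusUpgr,Flush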